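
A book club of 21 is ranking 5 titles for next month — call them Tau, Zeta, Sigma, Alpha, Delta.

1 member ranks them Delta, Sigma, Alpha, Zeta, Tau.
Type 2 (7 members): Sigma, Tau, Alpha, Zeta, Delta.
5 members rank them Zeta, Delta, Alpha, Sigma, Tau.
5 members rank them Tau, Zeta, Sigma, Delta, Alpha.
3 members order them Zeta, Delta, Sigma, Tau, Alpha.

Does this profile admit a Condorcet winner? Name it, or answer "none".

Head-to-head results (21 members):
Tau vs Zeta: Tau, 12–9.
Tau vs Sigma: Sigma, 16–5.
Tau vs Alpha: 7+5+3 = 15 for Tau, 6 for Alpha — Tau by 15–6.
Tau vs Delta: Tau, 12–9.
Zeta vs Sigma: Zeta wins 13–8.
Zeta vs Alpha: Zeta is ranked higher on 5+5+3 = 13 ballots, Alpha on 8. Zeta wins 13–8.
Zeta–Delta: Zeta 20–1.
Sigma vs Alpha: 1+7+5+3 = 16 for Sigma, 5 for Alpha — Sigma by 16–5.
Sigma vs Delta: 7+5 = 12 for Sigma, 9 for Delta — Sigma by 12–9.
Alpha vs Delta: Delta wins 14–7.
Each book drops at least one matchup (Tau loses to Sigma; Zeta loses to Tau; Sigma loses to Zeta; Alpha loses to Tau; Delta loses to Tau); the cycle Tau → Zeta → Sigma → Tau rules out a Condorcet winner.

none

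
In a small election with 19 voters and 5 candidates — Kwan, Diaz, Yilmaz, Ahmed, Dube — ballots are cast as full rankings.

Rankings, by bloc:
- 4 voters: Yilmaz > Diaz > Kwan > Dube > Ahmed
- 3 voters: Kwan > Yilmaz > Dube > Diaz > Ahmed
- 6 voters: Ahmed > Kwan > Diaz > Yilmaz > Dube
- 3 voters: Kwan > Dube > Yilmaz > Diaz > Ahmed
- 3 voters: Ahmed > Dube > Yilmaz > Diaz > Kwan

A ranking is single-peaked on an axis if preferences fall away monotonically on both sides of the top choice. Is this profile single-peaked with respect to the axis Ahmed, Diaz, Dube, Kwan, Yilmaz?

Axis positions: Ahmed=1, Diaz=2, Dube=3, Kwan=4, Yilmaz=5.
Bloc 1: ranking walks positions 5-2-4-3-1; Diaz is ranked above Kwan even though Kwan lies between Diaz and the peak Yilmaz on the axis — preferences dip and rise again. Not single-peaked.
Bloc 2 (peak Kwan at position 4): ranking walks positions 4-5-3-2-1, expanding outward from the peak — single-peaked.
Bloc 3: ranking walks positions 1-4-2-5-3; Kwan is ranked above Diaz even though Diaz lies between Kwan and the peak Ahmed on the axis — preferences dip and rise again. Not single-peaked.
Bloc 4 (peak Kwan at position 4): ranking walks positions 4-3-5-2-1, expanding outward from the peak — single-peaked.
Bloc 5: ranking walks positions 1-3-5-2-4; Dube is ranked above Diaz even though Diaz lies between Dube and the peak Ahmed on the axis — preferences dip and rise again. Not single-peaked.
Bloc 1 violates single-peakedness, so the profile is not single-peaked on this axis.

no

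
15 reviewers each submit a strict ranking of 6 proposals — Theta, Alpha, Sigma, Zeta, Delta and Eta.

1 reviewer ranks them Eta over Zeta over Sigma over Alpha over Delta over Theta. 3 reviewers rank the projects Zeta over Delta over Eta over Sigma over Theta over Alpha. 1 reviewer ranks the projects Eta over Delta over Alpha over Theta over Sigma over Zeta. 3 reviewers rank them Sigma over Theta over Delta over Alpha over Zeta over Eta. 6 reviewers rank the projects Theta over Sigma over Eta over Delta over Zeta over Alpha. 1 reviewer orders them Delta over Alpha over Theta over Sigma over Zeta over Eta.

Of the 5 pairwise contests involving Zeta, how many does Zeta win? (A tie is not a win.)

Zeta against each rival (15 reviewers):
Zeta vs Theta: Theta wins 11–4.
Zeta vs Alpha: 1+3+6 = 10 for Zeta, 5 for Alpha — Zeta by 10–5.
Zeta vs Sigma: Sigma, 11–4.
Zeta vs Delta: Delta, 11–4.
Zeta vs Eta: Eta, 8–7.
Zeta beats Alpha; loses to Theta, Sigma, Delta, Eta — 1 pairwise win.

1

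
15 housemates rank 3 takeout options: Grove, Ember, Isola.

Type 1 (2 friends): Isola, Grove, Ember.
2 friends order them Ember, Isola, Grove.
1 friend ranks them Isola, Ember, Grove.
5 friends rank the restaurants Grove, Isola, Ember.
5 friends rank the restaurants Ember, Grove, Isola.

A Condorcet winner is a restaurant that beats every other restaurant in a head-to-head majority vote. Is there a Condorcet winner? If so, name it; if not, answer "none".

Pairwise majorities:
Grove vs Ember: Ember, 8–7.
Grove vs Isola: Grove, 10–5.
Ember–Isola: Isola 8–7.
Each restaurant drops at least one matchup (Grove loses to Ember; Ember loses to Isola; Isola loses to Grove); the cycle Grove → Isola → Ember → Grove rules out a Condorcet winner.

none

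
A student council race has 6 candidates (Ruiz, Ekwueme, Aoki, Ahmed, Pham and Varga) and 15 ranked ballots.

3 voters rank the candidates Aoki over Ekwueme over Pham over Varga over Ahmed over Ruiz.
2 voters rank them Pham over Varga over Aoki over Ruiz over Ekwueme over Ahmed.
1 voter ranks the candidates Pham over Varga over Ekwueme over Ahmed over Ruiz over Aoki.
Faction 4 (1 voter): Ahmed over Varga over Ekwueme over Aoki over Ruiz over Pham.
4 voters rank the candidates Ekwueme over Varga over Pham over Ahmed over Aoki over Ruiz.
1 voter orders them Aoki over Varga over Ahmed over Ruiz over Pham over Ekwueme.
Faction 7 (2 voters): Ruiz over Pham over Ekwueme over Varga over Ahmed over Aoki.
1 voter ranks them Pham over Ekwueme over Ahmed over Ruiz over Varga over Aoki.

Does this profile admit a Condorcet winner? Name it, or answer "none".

Head-to-head results (15 voters):
Ruiz vs Ekwueme: Ekwueme wins 10–5.
Ruiz vs Aoki: Aoki, 11–4.
Ruiz vs Ahmed: Ahmed wins 11–4.
Ruiz–Pham: Pham 11–4.
Ruiz vs Varga: Varga wins 12–3.
Ekwueme–Aoki: Ekwueme 9–6.
Ekwueme–Ahmed: Ekwueme 13–2.
Ekwueme–Pham: Ekwueme 8–7.
Ekwueme–Varga: Ekwueme 10–5.
Aoki vs Ahmed: Ahmed, 9–6.
Aoki vs Pham: Pham wins 10–5.
Aoki vs Varga: Varga, 11–4.
Ahmed vs Pham: Pham, 13–2.
Ahmed vs Varga: Varga wins 13–2.
Pham vs Varga: Pham wins 9–6.
Ekwueme wins every pairwise contest, so Ekwueme is the Condorcet winner.

Ekwueme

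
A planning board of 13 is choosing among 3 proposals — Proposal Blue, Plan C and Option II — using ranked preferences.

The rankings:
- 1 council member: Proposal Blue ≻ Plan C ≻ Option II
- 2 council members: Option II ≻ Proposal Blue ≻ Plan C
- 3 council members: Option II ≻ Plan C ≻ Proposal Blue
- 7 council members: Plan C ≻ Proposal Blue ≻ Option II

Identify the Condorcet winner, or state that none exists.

Plan C

Pairwise majorities:
Proposal Blue–Plan C: Plan C 10–3.
Proposal Blue vs Option II: Proposal Blue, 8–5.
Plan C vs Option II: 1+7 = 8 for Plan C, 5 for Option II — Plan C by 8–5.
Only Plan C has no losses; Plan C is the Condorcet winner.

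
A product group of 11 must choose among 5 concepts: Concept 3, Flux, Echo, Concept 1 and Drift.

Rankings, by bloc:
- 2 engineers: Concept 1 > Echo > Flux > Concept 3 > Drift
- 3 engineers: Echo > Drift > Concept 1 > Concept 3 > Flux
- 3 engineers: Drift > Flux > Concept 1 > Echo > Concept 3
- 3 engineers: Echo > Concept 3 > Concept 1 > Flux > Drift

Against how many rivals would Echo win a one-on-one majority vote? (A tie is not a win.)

Echo against each rival (11 engineers):
Echo–Concept 3: Echo 11–0.
Echo vs Flux: 8 to 3, Echo.
Echo vs Concept 1: Echo wins 6–5.
Echo–Drift: Echo 8–3.
Echo beats Concept 3, Flux, Concept 1, Drift — 4 pairwise wins.

4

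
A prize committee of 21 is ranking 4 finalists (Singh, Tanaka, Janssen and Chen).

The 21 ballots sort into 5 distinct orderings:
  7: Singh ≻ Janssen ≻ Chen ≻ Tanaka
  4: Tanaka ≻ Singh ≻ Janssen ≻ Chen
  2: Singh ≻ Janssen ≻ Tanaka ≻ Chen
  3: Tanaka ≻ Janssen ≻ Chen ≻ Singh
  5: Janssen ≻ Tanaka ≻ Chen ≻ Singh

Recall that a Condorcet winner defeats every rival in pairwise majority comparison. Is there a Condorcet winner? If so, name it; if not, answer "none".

Check each pair by majority over 21 ballots:
Singh vs Tanaka: Tanaka, 12–9.
Singh vs Janssen: Singh, 13–8.
Singh vs Chen: Singh wins 13–8.
Tanaka vs Janssen: Janssen, 14–7.
Tanaka vs Chen: Tanaka, 14–7.
Janssen–Chen: Janssen 21–0.
Every nominee loses at least once (Singh loses to Tanaka; Tanaka loses to Janssen; Janssen loses to Singh; Chen loses to Singh). The majority relation contains the cycle Singh beats Janssen beats Tanaka beats Singh, so there is no Condorcet winner.

none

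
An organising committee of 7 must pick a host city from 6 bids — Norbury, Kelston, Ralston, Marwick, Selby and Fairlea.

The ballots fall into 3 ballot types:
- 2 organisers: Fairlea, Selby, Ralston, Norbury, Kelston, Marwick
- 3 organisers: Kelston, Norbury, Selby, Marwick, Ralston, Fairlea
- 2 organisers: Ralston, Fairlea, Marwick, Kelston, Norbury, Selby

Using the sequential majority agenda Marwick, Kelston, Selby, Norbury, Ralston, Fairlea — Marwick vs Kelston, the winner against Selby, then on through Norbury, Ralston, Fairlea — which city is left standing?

Ralston

Round 1: Marwick vs Kelston — 2–5, Kelston advances.
Round 2: Kelston vs Selby — 5–2, Kelston advances.
Round 3: Kelston vs Norbury — 5–2, Kelston advances.
Round 4: Kelston vs Ralston — 3–4, Ralston advances.
Round 5: Ralston vs Fairlea — 5–2, Ralston advances.
Ralston survives the agenda.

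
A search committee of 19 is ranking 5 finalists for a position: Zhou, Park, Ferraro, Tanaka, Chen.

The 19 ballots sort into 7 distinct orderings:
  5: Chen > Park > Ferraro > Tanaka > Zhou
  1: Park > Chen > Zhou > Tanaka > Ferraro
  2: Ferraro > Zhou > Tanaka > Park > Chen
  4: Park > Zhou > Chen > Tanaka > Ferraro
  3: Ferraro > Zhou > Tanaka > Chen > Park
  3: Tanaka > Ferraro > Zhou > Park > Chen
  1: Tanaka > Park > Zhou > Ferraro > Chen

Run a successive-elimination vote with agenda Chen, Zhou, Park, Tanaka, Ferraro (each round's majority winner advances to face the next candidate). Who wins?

Round 1: Chen vs Zhou — 6–13, Zhou advances.
Round 2: Zhou vs Park — 8–11, Park advances.
Round 3: Park vs Tanaka — 10–9, Park advances.
Round 4: Park vs Ferraro — 11–8, Park advances.
Park survives the agenda.

Park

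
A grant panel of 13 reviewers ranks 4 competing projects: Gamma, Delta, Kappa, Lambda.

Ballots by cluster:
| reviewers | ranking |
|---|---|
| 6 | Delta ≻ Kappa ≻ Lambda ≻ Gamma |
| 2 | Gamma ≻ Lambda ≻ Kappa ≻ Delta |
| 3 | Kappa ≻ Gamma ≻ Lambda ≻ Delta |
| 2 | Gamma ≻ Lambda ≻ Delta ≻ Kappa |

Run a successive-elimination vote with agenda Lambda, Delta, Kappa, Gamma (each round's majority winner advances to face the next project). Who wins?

Kappa

Round 1: Lambda vs Delta — 7–6, Lambda advances.
Round 2: Lambda vs Kappa — 4–9, Kappa advances.
Round 3: Kappa vs Gamma — 9–4, Kappa advances.
The agenda winner is Kappa.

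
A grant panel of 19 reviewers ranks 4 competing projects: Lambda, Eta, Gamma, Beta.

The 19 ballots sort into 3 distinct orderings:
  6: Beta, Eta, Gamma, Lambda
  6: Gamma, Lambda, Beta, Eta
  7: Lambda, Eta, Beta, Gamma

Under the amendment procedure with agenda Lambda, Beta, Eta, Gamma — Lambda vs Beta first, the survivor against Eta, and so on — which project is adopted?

Gamma

Round 1: Lambda vs Beta — 13–6, Lambda advances.
Round 2: Lambda vs Eta — 13–6, Lambda advances.
Round 3: Lambda vs Gamma — 7–12, Gamma advances.
Gamma survives the agenda.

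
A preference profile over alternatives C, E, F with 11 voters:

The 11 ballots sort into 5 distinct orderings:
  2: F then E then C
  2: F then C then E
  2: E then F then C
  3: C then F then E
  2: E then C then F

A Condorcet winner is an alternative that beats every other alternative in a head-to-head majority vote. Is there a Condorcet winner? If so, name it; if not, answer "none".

F

Head-to-head results (11 voters):
C vs E: E wins 6–5.
C vs F: F wins 6–5.
E vs F: F, 7–4.
F defeats every rival head-to-head and is the Condorcet winner.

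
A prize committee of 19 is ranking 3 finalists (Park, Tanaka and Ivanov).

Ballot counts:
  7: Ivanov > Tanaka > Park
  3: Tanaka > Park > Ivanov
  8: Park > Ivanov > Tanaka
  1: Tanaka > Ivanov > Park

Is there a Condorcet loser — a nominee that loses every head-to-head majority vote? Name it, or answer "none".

Head-to-head results (19 jurors):
Park vs Tanaka: 8 to 11, Tanaka.
Park vs Ivanov: Park, 11–8.
Tanaka vs Ivanov: Tanaka preferred on 3+1 = 4 ballots; Ivanov wins 15–4.
No nominee is winless: Park beats Ivanov; Tanaka beats Park; Ivanov beats Tanaka. There is no Condorcet loser.

none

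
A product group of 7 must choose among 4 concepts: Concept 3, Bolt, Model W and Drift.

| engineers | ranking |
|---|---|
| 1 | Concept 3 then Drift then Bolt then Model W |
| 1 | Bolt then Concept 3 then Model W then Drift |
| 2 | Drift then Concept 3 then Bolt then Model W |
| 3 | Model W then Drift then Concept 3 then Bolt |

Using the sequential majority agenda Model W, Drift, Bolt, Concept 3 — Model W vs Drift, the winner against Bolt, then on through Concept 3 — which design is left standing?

Round 1: Model W vs Drift — 4–3, Model W advances.
Round 2: Model W vs Bolt — 3–4, Bolt advances.
Round 3: Bolt vs Concept 3 — 1–6, Concept 3 advances.
Concept 3 survives the agenda.

Concept 3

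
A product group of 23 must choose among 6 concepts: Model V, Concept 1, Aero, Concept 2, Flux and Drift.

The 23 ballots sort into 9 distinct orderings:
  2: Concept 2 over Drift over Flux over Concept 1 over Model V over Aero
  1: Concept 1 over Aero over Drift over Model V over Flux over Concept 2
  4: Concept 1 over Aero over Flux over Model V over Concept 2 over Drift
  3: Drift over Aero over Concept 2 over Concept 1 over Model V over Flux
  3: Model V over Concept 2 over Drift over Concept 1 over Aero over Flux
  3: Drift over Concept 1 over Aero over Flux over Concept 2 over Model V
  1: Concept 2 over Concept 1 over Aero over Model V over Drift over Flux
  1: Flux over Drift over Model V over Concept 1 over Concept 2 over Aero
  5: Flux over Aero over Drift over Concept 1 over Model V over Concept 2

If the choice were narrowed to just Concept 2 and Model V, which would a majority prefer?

Ballots ranking Concept 2 above Model V: 2 + 3 + 3 + 1 = 9.
Ballots ranking Model V above Concept 2: 23 − 9 = 14.
Model V wins the head-to-head 14–9.

Model V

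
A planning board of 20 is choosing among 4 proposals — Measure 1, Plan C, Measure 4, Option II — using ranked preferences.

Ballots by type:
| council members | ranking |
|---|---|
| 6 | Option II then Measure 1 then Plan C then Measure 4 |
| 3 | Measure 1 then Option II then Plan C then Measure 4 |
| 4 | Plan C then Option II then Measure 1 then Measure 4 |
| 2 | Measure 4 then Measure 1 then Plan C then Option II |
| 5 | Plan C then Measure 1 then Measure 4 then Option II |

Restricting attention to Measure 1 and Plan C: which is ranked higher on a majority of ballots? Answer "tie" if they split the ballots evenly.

Ballots ranking Measure 1 above Plan C: 6 + 3 + 2 = 11.
Ballots ranking Plan C above Measure 1: 20 − 11 = 9.
Measure 1 wins the head-to-head 11–9.

Measure 1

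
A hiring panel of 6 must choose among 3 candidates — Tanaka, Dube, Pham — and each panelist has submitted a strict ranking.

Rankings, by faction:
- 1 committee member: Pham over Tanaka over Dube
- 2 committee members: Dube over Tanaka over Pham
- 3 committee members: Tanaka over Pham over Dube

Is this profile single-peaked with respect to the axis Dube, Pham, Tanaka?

Axis positions: Dube=1, Pham=2, Tanaka=3.
Faction 1 (peak Pham at position 2): ranking walks positions 2-3-1, expanding outward from the peak — single-peaked.
Faction 2: ranking walks positions 1-3-2; Tanaka is ranked above Pham even though Pham lies between Tanaka and the peak Dube on the axis — preferences dip and rise again. Not single-peaked.
Faction 3 (peak Tanaka at position 3): ranking walks positions 3-2-1, expanding outward from the peak — single-peaked.
Faction 2 violates single-peakedness, so the profile is not single-peaked on this axis.

no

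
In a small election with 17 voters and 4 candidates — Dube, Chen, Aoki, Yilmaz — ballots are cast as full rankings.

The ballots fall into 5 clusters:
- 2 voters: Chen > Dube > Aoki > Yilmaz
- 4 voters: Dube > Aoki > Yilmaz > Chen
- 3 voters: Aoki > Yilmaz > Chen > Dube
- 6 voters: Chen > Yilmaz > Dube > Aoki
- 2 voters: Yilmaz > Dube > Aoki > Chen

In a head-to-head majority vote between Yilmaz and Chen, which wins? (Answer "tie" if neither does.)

Yilmaz

Ballots ranking Yilmaz above Chen: 4 + 3 + 2 = 9.
Ballots ranking Chen above Yilmaz: 17 − 9 = 8.
Yilmaz wins the head-to-head 9–8.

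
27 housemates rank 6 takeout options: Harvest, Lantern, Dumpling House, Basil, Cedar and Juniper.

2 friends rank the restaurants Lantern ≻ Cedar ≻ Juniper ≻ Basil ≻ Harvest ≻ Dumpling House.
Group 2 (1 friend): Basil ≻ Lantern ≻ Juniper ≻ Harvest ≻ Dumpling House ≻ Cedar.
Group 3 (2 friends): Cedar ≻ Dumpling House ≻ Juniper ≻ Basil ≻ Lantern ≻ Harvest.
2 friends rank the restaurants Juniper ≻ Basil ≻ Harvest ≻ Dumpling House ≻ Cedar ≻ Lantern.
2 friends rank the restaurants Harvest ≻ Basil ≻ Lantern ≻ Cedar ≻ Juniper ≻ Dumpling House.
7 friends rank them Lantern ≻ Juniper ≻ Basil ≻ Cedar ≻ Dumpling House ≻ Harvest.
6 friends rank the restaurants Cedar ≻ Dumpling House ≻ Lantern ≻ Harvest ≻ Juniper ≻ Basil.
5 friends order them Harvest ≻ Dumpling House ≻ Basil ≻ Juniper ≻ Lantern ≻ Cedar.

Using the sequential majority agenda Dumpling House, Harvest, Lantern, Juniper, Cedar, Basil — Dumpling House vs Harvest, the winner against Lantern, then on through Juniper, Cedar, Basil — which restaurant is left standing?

Round 1: Dumpling House vs Harvest — 15–12, Dumpling House advances.
Round 2: Dumpling House vs Lantern — 15–12, Dumpling House advances.
Round 3: Dumpling House vs Juniper — 13–14, Juniper advances.
Round 4: Juniper vs Cedar — 15–12, Juniper advances.
Round 5: Juniper vs Basil — 19–8, Juniper advances.
The agenda winner is Juniper.

Juniper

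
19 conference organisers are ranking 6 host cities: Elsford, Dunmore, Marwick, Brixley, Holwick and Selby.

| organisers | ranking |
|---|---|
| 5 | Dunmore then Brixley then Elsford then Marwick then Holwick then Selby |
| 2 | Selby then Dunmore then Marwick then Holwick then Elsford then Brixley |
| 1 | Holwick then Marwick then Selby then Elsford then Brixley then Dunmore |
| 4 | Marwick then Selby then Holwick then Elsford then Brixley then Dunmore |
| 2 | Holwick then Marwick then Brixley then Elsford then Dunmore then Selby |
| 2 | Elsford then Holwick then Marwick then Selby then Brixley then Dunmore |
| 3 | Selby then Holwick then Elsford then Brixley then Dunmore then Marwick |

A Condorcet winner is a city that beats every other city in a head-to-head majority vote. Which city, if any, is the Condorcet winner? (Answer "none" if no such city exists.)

none

Check each pair by majority over 19 ballots:
Elsford vs Dunmore: 12 to 7, Elsford.
Elsford vs Marwick: Elsford is ranked higher on 5+2+3 = 10 ballots, Marwick on 9. Elsford wins 10–9.
Elsford vs Brixley: 2+1+4+2+3 = 12 for Elsford, 7 for Brixley — Elsford by 12–7.
Elsford vs Holwick: Elsford preferred on 5+2 = 7 ballots; Holwick wins 12–7.
Elsford vs Selby: 5+2+2 = 9 for Elsford, 10 for Selby — Selby by 10–9.
Dunmore vs Marwick: Dunmore preferred on 5+2+3 = 10 ballots; Dunmore wins 10–9.
Dunmore vs Brixley: 5+2 = 7 for Dunmore, 12 for Brixley — Brixley by 12–7.
Dunmore vs Holwick: 7 to 12, Holwick.
Dunmore vs Selby: 7 to 12, Selby.
Marwick vs Brixley: Marwick preferred on 2+1+4+2+2 = 11 ballots; Marwick wins 11–8.
Marwick vs Holwick: Marwick is ranked higher on 5+2+4 = 11 ballots, Holwick on 8. Marwick wins 11–8.
Marwick vs Selby: Marwick is ranked higher on 5+1+4+2+2 = 14 ballots, Selby on 5. Marwick wins 14–5.
Brixley vs Holwick: Brixley preferred on 5 ballots; Holwick wins 14–5.
Brixley vs Selby: Brixley preferred on 5+2 = 7 ballots; Selby wins 12–7.
Holwick vs Selby: 5+1+2+2 = 10 for Holwick, 9 for Selby — Holwick by 10–9.
Each city drops at least one matchup (Elsford loses to Holwick; Dunmore loses to Elsford; Marwick loses to Elsford; Brixley loses to Elsford; Holwick loses to Marwick; Selby loses to Marwick); the cycle Elsford beats Marwick beats Holwick beats Elsford rules out a Condorcet winner.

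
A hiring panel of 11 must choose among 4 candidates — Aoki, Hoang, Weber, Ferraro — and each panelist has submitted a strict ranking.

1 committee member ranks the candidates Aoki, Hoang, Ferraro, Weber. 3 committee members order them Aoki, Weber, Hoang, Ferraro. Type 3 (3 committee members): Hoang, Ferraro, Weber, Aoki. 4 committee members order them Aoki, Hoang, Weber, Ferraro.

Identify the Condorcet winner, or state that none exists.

Check each pair by majority over 11 ballots:
Aoki vs Hoang: Aoki, 8–3.
Aoki vs Weber: Aoki, 8–3.
Aoki–Ferraro: Aoki 8–3.
Hoang vs Weber: Hoang wins 8–3.
Hoang–Ferraro: Hoang 11–0.
Weber vs Ferraro: Weber, 7–4.
Aoki beats each of Hoang, Weber, Ferraro — Aoki is the Condorcet winner.

Aoki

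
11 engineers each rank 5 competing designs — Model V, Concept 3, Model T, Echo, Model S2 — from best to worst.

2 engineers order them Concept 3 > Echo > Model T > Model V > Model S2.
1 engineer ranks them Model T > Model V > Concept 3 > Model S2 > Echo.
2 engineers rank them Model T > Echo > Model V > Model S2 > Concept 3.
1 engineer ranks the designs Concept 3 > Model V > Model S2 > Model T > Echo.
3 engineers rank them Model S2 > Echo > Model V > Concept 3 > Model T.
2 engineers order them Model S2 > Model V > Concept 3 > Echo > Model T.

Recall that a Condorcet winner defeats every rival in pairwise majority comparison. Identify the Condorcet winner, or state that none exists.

Pairwise majorities:
Model V vs Concept 3: Model V, 8–3.
Model V vs Model T: Model V wins 6–5.
Model V vs Echo: Echo wins 7–4.
Model V vs Model S2: Model V wins 6–5.
Concept 3 vs Model T: Concept 3 wins 8–3.
Concept 3 vs Echo: Concept 3, 6–5.
Concept 3 vs Model S2: Model S2 wins 7–4.
Model T vs Echo: Echo, 7–4.
Model T vs Model S2: Model S2 wins 6–5.
Echo vs Model S2: Model S2, 7–4.
No design is unbeaten: Model V loses to Echo; Concept 3 loses to Model V; Model T loses to Model V; Echo loses to Concept 3; Model S2 loses to Model V. In particular Model V > Concept 3 > Echo > Model V is a majority cycle — no Condorcet winner exists.

none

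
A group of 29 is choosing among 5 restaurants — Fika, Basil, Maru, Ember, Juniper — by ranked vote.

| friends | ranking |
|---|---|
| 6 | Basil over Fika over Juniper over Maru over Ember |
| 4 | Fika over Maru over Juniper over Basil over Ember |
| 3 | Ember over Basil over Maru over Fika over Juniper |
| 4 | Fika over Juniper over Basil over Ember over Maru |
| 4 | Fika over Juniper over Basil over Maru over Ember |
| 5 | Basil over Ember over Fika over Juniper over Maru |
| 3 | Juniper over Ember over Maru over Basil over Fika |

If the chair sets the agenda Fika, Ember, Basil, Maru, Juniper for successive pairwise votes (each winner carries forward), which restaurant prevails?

Round 1: Fika vs Ember — 18–11, Fika advances.
Round 2: Fika vs Basil — 12–17, Basil advances.
Round 3: Basil vs Maru — 22–7, Basil advances.
Round 4: Basil vs Juniper — 14–15, Juniper advances.
The agenda winner is Juniper.

Juniper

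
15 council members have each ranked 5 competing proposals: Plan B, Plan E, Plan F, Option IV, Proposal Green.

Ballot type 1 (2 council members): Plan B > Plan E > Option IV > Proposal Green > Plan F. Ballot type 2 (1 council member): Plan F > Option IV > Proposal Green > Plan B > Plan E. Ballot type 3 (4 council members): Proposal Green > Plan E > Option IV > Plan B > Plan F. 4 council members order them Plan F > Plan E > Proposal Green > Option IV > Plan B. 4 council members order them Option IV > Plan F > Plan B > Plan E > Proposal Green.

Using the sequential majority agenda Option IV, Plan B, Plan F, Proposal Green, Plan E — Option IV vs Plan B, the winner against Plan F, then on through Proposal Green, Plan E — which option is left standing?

Plan E

Round 1: Option IV vs Plan B — 13–2, Option IV advances.
Round 2: Option IV vs Plan F — 10–5, Option IV advances.
Round 3: Option IV vs Proposal Green — 7–8, Proposal Green advances.
Round 4: Proposal Green vs Plan E — 5–10, Plan E advances.
The agenda winner is Plan E.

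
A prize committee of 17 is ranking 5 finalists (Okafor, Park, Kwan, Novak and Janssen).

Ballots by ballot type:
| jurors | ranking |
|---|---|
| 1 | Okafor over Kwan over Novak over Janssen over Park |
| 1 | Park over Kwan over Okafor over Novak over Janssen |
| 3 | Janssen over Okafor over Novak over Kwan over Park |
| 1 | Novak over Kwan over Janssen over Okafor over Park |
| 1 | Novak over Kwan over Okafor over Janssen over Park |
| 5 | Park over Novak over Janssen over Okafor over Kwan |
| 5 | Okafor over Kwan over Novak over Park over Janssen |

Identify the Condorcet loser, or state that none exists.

Head-to-head results (17 jurors):
Okafor vs Park: Okafor wins 11–6.
Okafor vs Kwan: 1+3+5+5 = 14 for Okafor, 3 for Kwan — Okafor by 14–3.
Okafor vs Novak: Okafor preferred on 1+1+3+5 = 10 ballots; Okafor wins 10–7.
Okafor vs Janssen: 1+1+1+5 = 8 for Okafor, 9 for Janssen — Janssen by 9–8.
Park vs Kwan: 1+5 = 6 for Park, 11 for Kwan — Kwan by 11–6.
Park vs Novak: 6 to 11, Novak.
Park–Janssen: Park 11–6.
Kwan vs Novak: 1+1+5 = 7 for Kwan, 10 for Novak — Novak by 10–7.
Kwan vs Janssen: Kwan, 9–8.
Novak vs Janssen: Novak wins 14–3.
Each nominee has at least one pairwise win (Okafor beats Park; Park beats Janssen; Kwan beats Park; Novak beats Park; Janssen beats Okafor) — no Condorcet loser.

none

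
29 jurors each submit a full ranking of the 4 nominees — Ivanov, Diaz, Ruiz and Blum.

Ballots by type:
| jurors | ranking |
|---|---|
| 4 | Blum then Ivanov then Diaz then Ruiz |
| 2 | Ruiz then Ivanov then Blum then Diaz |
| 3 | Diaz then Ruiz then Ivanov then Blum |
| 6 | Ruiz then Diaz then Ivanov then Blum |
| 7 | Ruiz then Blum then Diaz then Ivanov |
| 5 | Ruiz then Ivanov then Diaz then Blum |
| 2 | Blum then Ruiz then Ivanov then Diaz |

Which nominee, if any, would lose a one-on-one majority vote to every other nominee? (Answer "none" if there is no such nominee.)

none

Pairwise majorities:
Ivanov vs Diaz: 13 to 16, Diaz.
Ivanov vs Ruiz: Ruiz, 25–4.
Ivanov–Blum: Ivanov 16–13.
Diaz vs Ruiz: Diaz preferred on 4+3 = 7 ballots; Ruiz wins 22–7.
Diaz vs Blum: Blum, 15–14.
Ruiz vs Blum: 2+3+6+7+5 = 23 for Ruiz, 6 for Blum — Ruiz by 23–6.
Each nominee has at least one pairwise win (Ivanov beats Blum; Diaz beats Ivanov; Ruiz beats Ivanov; Blum beats Diaz) — no Condorcet loser.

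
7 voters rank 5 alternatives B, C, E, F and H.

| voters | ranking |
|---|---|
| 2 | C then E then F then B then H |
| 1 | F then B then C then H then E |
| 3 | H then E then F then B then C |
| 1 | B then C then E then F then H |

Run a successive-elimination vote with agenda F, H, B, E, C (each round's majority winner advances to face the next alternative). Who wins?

C

Round 1: F vs H — 4–3, F advances.
Round 2: F vs B — 6–1, F advances.
Round 3: F vs E — 1–6, E advances.
Round 4: E vs C — 3–4, C advances.
The agenda winner is C.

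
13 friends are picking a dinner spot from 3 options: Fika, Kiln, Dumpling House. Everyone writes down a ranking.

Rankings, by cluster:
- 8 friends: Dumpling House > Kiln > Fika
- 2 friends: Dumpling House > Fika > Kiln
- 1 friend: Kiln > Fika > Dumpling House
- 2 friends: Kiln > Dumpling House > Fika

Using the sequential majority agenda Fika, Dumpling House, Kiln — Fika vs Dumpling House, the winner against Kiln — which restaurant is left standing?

Round 1: Fika vs Dumpling House — 1–12, Dumpling House advances.
Round 2: Dumpling House vs Kiln — 10–3, Dumpling House advances.
Dumpling House survives the agenda.

Dumpling House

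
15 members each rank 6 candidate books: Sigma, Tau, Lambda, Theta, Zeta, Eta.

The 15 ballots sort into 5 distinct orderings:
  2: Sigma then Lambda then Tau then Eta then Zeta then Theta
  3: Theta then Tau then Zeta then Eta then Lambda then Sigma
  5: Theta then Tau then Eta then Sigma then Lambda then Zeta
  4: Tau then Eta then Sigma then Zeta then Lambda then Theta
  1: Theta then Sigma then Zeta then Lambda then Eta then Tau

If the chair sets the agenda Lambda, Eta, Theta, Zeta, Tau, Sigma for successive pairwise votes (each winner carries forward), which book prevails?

Round 1: Lambda vs Eta — 3–12, Eta advances.
Round 2: Eta vs Theta — 6–9, Theta advances.
Round 3: Theta vs Zeta — 9–6, Theta advances.
Round 4: Theta vs Tau — 9–6, Theta advances.
Round 5: Theta vs Sigma — 9–6, Theta advances.
Theta survives the agenda.

Theta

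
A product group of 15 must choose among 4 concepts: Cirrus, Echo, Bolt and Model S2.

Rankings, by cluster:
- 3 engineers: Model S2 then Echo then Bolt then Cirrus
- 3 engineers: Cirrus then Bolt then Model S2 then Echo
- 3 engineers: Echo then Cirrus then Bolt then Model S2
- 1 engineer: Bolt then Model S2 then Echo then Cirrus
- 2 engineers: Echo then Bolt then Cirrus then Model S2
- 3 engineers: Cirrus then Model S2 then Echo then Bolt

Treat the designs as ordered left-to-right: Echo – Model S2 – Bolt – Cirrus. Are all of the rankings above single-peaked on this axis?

no

Axis positions: Echo=1, Model S2=2, Bolt=3, Cirrus=4.
Cluster 1 (peak Model S2 at position 2): ranking walks positions 2-1-3-4, expanding outward from the peak — single-peaked.
Cluster 2 (peak Cirrus at position 4): ranking walks positions 4-3-2-1, expanding outward from the peak — single-peaked.
Cluster 3: ranking walks positions 1-4-3-2; Cirrus is ranked above Model S2 even though Model S2 lies between Cirrus and the peak Echo on the axis — preferences dip and rise again. Not single-peaked.
Cluster 4 (peak Bolt at position 3): ranking walks positions 3-2-1-4, expanding outward from the peak — single-peaked.
Cluster 5: ranking walks positions 1-3-4-2; Bolt is ranked above Model S2 even though Model S2 lies between Bolt and the peak Echo on the axis — preferences dip and rise again. Not single-peaked.
Cluster 6: ranking walks positions 4-2-1-3; Model S2 is ranked above Bolt even though Bolt lies between Model S2 and the peak Cirrus on the axis — preferences dip and rise again. Not single-peaked.
Cluster 3 violates single-peakedness, so the profile is not single-peaked on this axis.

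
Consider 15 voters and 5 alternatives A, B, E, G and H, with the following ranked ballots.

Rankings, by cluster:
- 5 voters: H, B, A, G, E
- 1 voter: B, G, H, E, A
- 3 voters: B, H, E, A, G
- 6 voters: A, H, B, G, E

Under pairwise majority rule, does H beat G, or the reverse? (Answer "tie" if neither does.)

H

Ballots ranking H above G: 5 + 3 + 6 = 14.
Ballots ranking G above H: 15 − 14 = 1.
H wins the head-to-head 14–1.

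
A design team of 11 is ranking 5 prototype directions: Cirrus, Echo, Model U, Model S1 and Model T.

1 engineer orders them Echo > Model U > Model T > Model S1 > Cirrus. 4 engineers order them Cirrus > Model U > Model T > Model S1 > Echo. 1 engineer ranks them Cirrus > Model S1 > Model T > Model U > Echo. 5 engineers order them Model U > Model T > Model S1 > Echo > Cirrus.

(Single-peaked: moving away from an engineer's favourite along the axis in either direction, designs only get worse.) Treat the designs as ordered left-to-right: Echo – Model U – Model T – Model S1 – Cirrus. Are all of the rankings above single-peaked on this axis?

no

Axis positions: Echo=1, Model U=2, Model T=3, Model S1=4, Cirrus=5.
Faction 1 (peak Echo at position 1): ranking walks positions 1-2-3-4-5, expanding outward from the peak — single-peaked.
Faction 2: ranking walks positions 5-2-3-4-1; Model U is ranked above Model S1 even though Model S1 lies between Model U and the peak Cirrus on the axis — preferences dip and rise again. Not single-peaked.
Faction 3 (peak Cirrus at position 5): ranking walks positions 5-4-3-2-1, expanding outward from the peak — single-peaked.
Faction 4 (peak Model U at position 2): ranking walks positions 2-3-4-1-5, expanding outward from the peak — single-peaked.
Faction 2 violates single-peakedness, so the profile is not single-peaked on this axis.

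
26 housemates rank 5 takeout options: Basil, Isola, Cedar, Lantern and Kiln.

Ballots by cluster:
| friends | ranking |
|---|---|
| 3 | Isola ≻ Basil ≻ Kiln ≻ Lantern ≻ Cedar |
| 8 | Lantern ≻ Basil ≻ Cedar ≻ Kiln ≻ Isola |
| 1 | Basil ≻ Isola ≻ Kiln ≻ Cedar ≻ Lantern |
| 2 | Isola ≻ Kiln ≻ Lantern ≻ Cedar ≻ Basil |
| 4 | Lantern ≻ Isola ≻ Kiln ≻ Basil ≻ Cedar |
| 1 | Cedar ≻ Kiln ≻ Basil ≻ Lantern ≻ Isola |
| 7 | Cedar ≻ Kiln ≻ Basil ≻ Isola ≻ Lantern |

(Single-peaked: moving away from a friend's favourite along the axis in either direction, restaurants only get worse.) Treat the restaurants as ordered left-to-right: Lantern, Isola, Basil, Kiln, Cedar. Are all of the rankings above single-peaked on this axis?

Axis positions: Lantern=1, Isola=2, Basil=3, Kiln=4, Cedar=5.
Cluster 1 (peak Isola at position 2): ranking walks positions 2-3-4-1-5, expanding outward from the peak — single-peaked.
Cluster 2: ranking walks positions 1-3-5-4-2; Basil is ranked above Isola even though Isola lies between Basil and the peak Lantern on the axis — preferences dip and rise again. Not single-peaked.
Cluster 3 (peak Basil at position 3): ranking walks positions 3-2-4-5-1, expanding outward from the peak — single-peaked.
Cluster 4: ranking walks positions 2-4-1-5-3; Kiln is ranked above Basil even though Basil lies between Kiln and the peak Isola on the axis — preferences dip and rise again. Not single-peaked.
Cluster 5: ranking walks positions 1-2-4-3-5; Kiln is ranked above Basil even though Basil lies between Kiln and the peak Lantern on the axis — preferences dip and rise again. Not single-peaked.
Cluster 6: ranking walks positions 5-4-3-1-2; Lantern is ranked above Isola even though Isola lies between Lantern and the peak Cedar on the axis — preferences dip and rise again. Not single-peaked.
Cluster 7 (peak Cedar at position 5): ranking walks positions 5-4-3-2-1, expanding outward from the peak — single-peaked.
Cluster 2 violates single-peakedness, so the profile is not single-peaked on this axis.

no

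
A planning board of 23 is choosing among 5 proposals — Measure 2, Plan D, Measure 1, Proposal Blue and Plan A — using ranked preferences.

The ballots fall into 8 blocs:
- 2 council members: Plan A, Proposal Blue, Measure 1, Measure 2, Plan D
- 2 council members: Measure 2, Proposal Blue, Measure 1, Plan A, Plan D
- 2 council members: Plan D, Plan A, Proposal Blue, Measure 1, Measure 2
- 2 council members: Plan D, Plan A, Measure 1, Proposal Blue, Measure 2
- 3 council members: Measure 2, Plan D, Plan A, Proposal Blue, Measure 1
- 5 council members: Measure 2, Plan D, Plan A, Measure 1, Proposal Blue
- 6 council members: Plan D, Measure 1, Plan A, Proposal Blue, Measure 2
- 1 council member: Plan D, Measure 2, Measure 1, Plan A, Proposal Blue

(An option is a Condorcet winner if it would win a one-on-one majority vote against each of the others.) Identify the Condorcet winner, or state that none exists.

none

Head-to-head results (23 council members):
Measure 2–Plan D: Measure 2 12–11.
Measure 2 vs Measure 1: Measure 1 wins 12–11.
Measure 2–Proposal Blue: Proposal Blue 12–11.
Measure 2 vs Plan A: Plan A, 12–11.
Plan D vs Measure 1: Plan D wins 19–4.
Plan D–Proposal Blue: Plan D 19–4.
Plan D vs Plan A: Plan D wins 19–4.
Measure 1 vs Proposal Blue: Measure 1 wins 14–9.
Measure 1 vs Plan A: Plan A, 14–9.
Proposal Blue vs Plan A: Plan A wins 21–2.
Every option loses at least once (Measure 2 loses to Measure 1; Plan D loses to Measure 2; Measure 1 loses to Plan D; Proposal Blue loses to Plan D; Plan A loses to Plan D). The majority relation contains the cycle Measure 2 → Plan D → Measure 1 → Measure 2, so there is no Condorcet winner.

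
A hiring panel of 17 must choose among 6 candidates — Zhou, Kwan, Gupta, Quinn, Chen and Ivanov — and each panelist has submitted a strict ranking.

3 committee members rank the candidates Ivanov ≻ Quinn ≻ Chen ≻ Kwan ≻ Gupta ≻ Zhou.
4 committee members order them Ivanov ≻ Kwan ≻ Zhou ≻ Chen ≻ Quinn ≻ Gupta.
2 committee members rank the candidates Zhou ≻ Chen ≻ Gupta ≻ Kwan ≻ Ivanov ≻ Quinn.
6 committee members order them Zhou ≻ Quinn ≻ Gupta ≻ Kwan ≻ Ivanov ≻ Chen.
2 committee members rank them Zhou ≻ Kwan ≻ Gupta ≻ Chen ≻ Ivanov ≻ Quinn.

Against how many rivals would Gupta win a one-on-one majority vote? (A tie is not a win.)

1

Gupta against each rival (17 committee members):
Gupta vs Zhou: Zhou, 14–3.
Gupta vs Kwan: Gupta preferred on 2+6 = 8 ballots; Kwan wins 9–8.
Gupta vs Quinn: Gupta is ranked higher on 2+2 = 4 ballots, Quinn on 13. Quinn wins 13–4.
Gupta vs Chen: Gupta preferred on 6+2 = 8 ballots; Chen wins 9–8.
Gupta vs Ivanov: Gupta preferred on 2+6+2 = 10 ballots; Gupta wins 10–7.
Gupta beats Ivanov; loses to Zhou, Kwan, Quinn, Chen — 1 pairwise win.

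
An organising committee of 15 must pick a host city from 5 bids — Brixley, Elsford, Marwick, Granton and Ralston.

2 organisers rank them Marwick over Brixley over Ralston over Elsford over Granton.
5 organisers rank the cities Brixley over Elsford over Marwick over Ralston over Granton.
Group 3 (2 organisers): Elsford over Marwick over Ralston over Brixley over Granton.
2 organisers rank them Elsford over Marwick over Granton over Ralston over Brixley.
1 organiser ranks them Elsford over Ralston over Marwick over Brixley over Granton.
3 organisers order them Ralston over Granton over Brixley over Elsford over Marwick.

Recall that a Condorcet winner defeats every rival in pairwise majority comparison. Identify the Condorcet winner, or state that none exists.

none

Head-to-head results (15 organisers):
Brixley vs Elsford: Brixley preferred on 2+5+3 = 10 ballots; Brixley wins 10–5.
Brixley vs Marwick: 5+3 = 8 for Brixley, 7 for Marwick — Brixley by 8–7.
Brixley vs Granton: 2+5+2+1 = 10 for Brixley, 5 for Granton — Brixley by 10–5.
Brixley vs Ralston: Brixley preferred on 2+5 = 7 ballots; Ralston wins 8–7.
Elsford vs Marwick: 5+2+2+1+3 = 13 for Elsford, 2 for Marwick — Elsford by 13–2.
Elsford vs Granton: 2+5+2+2+1 = 12 for Elsford, 3 for Granton — Elsford by 12–3.
Elsford vs Ralston: Elsford is ranked higher on 5+2+2+1 = 10 ballots, Ralston on 5. Elsford wins 10–5.
Marwick vs Granton: Marwick preferred on 2+5+2+2+1 = 12 ballots; Marwick wins 12–3.
Marwick vs Ralston: Marwick preferred on 2+5+2+2 = 11 ballots; Marwick wins 11–4.
Granton vs Ralston: Granton is ranked higher on 2 ballots, Ralston on 13. Ralston wins 13–2.
No city is unbeaten: Brixley loses to Ralston; Elsford loses to Brixley; Marwick loses to Brixley; Granton loses to Brixley; Ralston loses to Elsford. In particular Brixley beats Elsford beats Ralston beats Brixley is a majority cycle — no Condorcet winner exists.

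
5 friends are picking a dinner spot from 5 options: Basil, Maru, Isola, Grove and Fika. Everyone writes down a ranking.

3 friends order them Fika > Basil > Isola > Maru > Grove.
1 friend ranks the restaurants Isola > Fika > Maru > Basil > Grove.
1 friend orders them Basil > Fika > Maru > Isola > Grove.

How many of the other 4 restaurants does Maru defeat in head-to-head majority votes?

Maru against each rival (5 friends):
Maru vs Basil: 1 for Maru, 4 for Basil — Basil by 4–1.
Maru vs Isola: Maru is ranked higher on 1 ballot, Isola on 4. Isola wins 4–1.
Maru vs Grove: 5 to 0, Maru.
Maru vs Fika: Fika, 5–0.
Maru beats Grove; loses to Basil, Isola, Fika — 1 pairwise win.

1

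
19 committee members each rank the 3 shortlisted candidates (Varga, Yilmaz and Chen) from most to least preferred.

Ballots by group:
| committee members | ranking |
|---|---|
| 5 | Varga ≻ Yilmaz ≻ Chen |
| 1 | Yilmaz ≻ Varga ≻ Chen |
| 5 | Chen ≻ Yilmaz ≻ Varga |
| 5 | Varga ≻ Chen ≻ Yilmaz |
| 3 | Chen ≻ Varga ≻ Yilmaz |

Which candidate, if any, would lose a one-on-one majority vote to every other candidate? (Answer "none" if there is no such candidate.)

Pairwise majorities:
Varga vs Yilmaz: Varga preferred on 5+5+3 = 13 ballots; Varga wins 13–6.
Varga vs Chen: 5+1+5 = 11 for Varga, 8 for Chen — Varga by 11–8.
Yilmaz vs Chen: 5+1 = 6 for Yilmaz, 13 for Chen — Chen by 13–6.
Only Yilmaz has no wins; Yilmaz is the Condorcet loser.

Yilmaz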